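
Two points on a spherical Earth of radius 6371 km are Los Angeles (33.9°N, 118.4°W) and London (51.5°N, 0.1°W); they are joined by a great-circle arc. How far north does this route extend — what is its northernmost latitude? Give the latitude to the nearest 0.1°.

The great circle lies in the plane with unit normal n̂ = (p₁ × p₂)/|p₁ × p₂|.
Here n̂_z ≈ +0.464; the vertex latitude is φ_max = arccos|n̂_z| ≈ 62.4°.
Check via Clairaut: cos φ_max = |cos φ₁| · sin C = cos(33.9°)·sin(33.9°) ≈ 0.464, again giving ≈ 62.4°.

≈ 62.4°N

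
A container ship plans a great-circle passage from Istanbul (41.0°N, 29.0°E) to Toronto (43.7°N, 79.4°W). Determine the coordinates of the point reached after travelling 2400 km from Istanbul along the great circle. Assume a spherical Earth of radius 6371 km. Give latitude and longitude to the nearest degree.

Write both endpoints as unit vectors p₁, p₂ with components (cos φ cos λ, cos φ sin λ, sin φ).
The central angle between the endpoints is δ = arccos(p₁·p₂) ≈ 1.286 rad (73.7°). The total great-circle distance is δ·R ≈ 1.286 × 6371 ≈ 8193 km, so the target fraction is f = 2400/8193 ≈ 0.293.
Interpolate at f ≈ 0.293 with slerp weights a = sin((1−f)δ)/sin δ ≈ 0.822, b = sin(fδ)/sin δ ≈ 0.383.
p = a·p₁ + b·p₂ ≈ (0.594, 0.028, 0.804); φ = arcsin(p_z) ≈ 53.53°, λ = atan2(p_y, p_x) ≈ 2.74°.

≈ 54°N, 3°E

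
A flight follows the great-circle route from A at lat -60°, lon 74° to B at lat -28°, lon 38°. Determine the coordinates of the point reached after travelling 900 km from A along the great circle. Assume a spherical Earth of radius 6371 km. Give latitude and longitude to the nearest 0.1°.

≈ lat -54.6°, lon 62.7°

Convert each endpoint to a unit vector on the sphere (x = cos φ cos λ, y = cos φ sin λ, z = sin φ).
The central angle between the endpoints is δ = arccos(p₁·p₂) ≈ 0.702 rad (40.2°). The total great-circle distance is δ·R ≈ 0.702 × 6371 ≈ 4471 km, so the target fraction is f = 900/4471 ≈ 0.201.
Interpolate at f ≈ 0.201 with slerp weights a = sin((1−f)δ)/sin δ ≈ 0.823, b = sin(fδ)/sin δ ≈ 0.218.
p = a·p₁ + b·p₂ ≈ (0.265, 0.514, -0.816); φ = arcsin(p_z) ≈ -54.64°, λ = atan2(p_y, p_x) ≈ 62.72°.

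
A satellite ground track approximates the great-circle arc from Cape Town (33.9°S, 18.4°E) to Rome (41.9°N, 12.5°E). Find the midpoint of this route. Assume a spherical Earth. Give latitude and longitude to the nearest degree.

≈ (4°N, 16°E)

Write both endpoints as unit vectors p₁, p₂ with components (cos φ cos λ, cos φ sin λ, sin φ).
The central angle between the endpoints is δ = arccos(p₁·p₂) ≈ 1.326 rad (76.0°).
Interpolate at f = 1/2 with slerp weights a = sin((1−f)δ)/sin δ ≈ 0.634, b = sin(fδ)/sin δ ≈ 0.634.
p = a·p₁ + b·p₂ ≈ (0.961, 0.268, 0.070); φ = arcsin(p_z) ≈ 4.01°, λ = atan2(p_y, p_x) ≈ 15.61°.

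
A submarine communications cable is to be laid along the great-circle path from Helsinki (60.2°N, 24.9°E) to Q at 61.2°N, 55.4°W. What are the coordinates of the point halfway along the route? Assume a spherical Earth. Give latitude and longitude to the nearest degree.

≈ 67°N, 14°W

Write both endpoints as unit vectors p₁, p₂ with components (cos φ cos λ, cos φ sin λ, sin φ).
The central angle between the endpoints is δ = arccos(p₁·p₂) ≈ 0.642 rad (36.8°).
Interpolate at f = 1/2 with slerp weights a = sin((1−f)δ)/sin δ ≈ 0.527, b = sin(fδ)/sin δ ≈ 0.527.
p = a·p₁ + b·p₂ ≈ (0.382, -0.099, 0.919); φ = arcsin(p_z) ≈ 66.78°, λ = atan2(p_y, p_x) ≈ -14.50°.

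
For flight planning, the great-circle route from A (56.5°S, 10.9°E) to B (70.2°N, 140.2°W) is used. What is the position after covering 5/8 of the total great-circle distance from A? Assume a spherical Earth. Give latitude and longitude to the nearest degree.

≈ (38°N, 29°W)

Convert each endpoint to a unit vector on the sphere (x = cos φ cos λ, y = cos φ sin λ, z = sin φ).
The central angle between the endpoints is δ = arccos(p₁·p₂) ≈ 2.819 rad (161.5°).
Interpolate at f = 5/8 with slerp weights a = sin((1−f)δ)/sin δ ≈ 2.743, b = sin(fδ)/sin δ ≈ 3.093.
p = a·p₁ + b·p₂ ≈ (0.682, -0.384, 0.622); φ = arcsin(p_z) ≈ 38.50°, λ = atan2(p_y, p_x) ≈ -29.41°.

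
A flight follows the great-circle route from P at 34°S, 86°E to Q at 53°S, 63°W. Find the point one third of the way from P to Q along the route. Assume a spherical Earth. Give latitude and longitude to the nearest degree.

The haversine formula gives a central angle δ ≈ 1.552 rad (88.9°) between the endpoints.
Interpolate at f = 1/3 with slerp weights a = sin((1−f)δ)/sin δ ≈ 0.860, b = sin(fδ)/sin δ ≈ 0.495.
p = a·p₁ + b·p₂ ≈ (0.185, 0.446, -0.876); φ = arcsin(p_z) ≈ -61.14°, λ = atan2(p_y, p_x) ≈ 67.48°.

≈ 61°S, 67°E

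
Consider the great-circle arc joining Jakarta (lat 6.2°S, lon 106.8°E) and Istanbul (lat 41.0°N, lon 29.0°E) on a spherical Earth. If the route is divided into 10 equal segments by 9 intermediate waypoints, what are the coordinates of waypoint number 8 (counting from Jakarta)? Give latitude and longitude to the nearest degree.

Convert each endpoint to a unit vector on the sphere (x = cos φ cos λ, y = cos φ sin λ, z = sin φ).
The central angle between the endpoints is δ = arccos(p₁·p₂) ≈ 1.483 rad (85.0°).
Interpolate at f = 8/10 with slerp weights a = sin((1−f)δ)/sin δ ≈ 0.293, b = sin(fδ)/sin δ ≈ 0.931.
p = a·p₁ + b·p₂ ≈ (0.530, 0.620, 0.579); φ = arcsin(p_z) ≈ 35.37°, λ = atan2(p_y, p_x) ≈ 49.46°.

≈ lat 35°N, lon 49°E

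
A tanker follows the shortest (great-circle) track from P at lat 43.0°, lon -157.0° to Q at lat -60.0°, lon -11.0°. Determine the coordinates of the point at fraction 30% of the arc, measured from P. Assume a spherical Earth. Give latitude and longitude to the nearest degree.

≈ lat 4°, lon -130°

Write both endpoints as unit vectors p₁, p₂ with components (cos φ cos λ, cos φ sin λ, sin φ).
The central angle between the endpoints is δ = arccos(p₁·p₂) ≈ 2.677 rad (153.4°).
Interpolate at f = 0.30 with slerp weights a = sin((1−f)δ)/sin δ ≈ 2.128, b = sin(fδ)/sin δ ≈ 1.604.
p = a·p₁ + b·p₂ ≈ (-0.645, -0.761, 0.062); φ = arcsin(p_z) ≈ 3.57°, λ = atan2(p_y, p_x) ≈ -130.30°.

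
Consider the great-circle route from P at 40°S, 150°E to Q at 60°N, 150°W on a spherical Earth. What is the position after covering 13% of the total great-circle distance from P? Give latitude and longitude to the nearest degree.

≈ 27°S, 157°E

From cos δ = sin φ₁ sin φ₂ + cos φ₁ cos φ₂ cos Δλ, the central angle is δ ≈ 1.945 rad (111.4°).
Interpolate at f = 0.13 with slerp weights a = sin((1−f)δ)/sin δ ≈ 1.066, b = sin(fδ)/sin δ ≈ 0.269.
p = a·p₁ + b·p₂ ≈ (-0.824, 0.341, -0.453); φ = arcsin(p_z) ≈ -26.92°, λ = atan2(p_y, p_x) ≈ 157.50°.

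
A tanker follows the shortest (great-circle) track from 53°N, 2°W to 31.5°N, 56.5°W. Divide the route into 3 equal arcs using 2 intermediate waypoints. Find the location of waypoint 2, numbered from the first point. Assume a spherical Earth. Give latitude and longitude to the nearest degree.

≈ 41°N, 43°W

Convert each endpoint to a unit vector on the sphere (x = cos φ cos λ, y = cos φ sin λ, z = sin φ).
The central angle between the endpoints is δ = arccos(p₁·p₂) ≈ 0.774 rad (44.3°).
Interpolate at f = 2/3 with slerp weights a = sin((1−f)δ)/sin δ ≈ 0.365, b = sin(fδ)/sin δ ≈ 0.706.
p = a·p₁ + b·p₂ ≈ (0.552, -0.510, 0.660); φ = arcsin(p_z) ≈ 41.32°, λ = atan2(p_y, p_x) ≈ -42.72°.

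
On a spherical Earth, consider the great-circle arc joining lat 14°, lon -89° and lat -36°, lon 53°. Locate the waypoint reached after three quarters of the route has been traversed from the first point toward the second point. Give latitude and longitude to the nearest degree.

≈ lat -42°, lon 8°

Write both endpoints as unit vectors p₁, p₂ with components (cos φ cos λ, cos φ sin λ, sin φ).
The central angle between the endpoints is δ = arccos(p₁·p₂) ≈ 2.435 rad (139.5°).
Interpolate at f = 3/4 with slerp weights a = sin((1−f)δ)/sin δ ≈ 0.881, b = sin(fδ)/sin δ ≈ 1.491.
p = a·p₁ + b·p₂ ≈ (0.741, 0.108, -0.663); φ = arcsin(p_z) ≈ -41.53°, λ = atan2(p_y, p_x) ≈ 8.32°.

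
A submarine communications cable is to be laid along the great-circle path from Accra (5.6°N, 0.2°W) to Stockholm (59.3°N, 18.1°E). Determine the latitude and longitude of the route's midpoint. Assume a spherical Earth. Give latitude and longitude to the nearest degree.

Convert each endpoint to a unit vector on the sphere (x = cos φ cos λ, y = cos φ sin λ, z = sin φ).
The central angle between the endpoints is δ = arccos(p₁·p₂) ≈ 0.969 rad (55.5°).
Interpolate at f = 1/2 with slerp weights a = sin((1−f)δ)/sin δ ≈ 0.565, b = sin(fδ)/sin δ ≈ 0.565.
p = a·p₁ + b·p₂ ≈ (0.836, 0.088, 0.541); φ = arcsin(p_z) ≈ 32.75°, λ = atan2(p_y, p_x) ≈ 5.98°.

≈ 33°N, 6°E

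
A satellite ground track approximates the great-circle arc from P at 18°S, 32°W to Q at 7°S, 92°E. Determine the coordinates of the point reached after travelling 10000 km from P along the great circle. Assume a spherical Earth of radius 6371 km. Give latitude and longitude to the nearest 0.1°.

≈ 18.3°S, 64.1°E

Write both endpoints as unit vectors p₁, p₂ with components (cos φ cos λ, cos φ sin λ, sin φ).
The central angle between the endpoints is δ = arccos(p₁·p₂) ≈ 2.083 rad (119.4°). The total great-circle distance is δ·R ≈ 2.083 × 6371 ≈ 13272 km, so the target fraction is f = 10000/13272 ≈ 0.753.
Interpolate at f ≈ 0.753 with slerp weights a = sin((1−f)δ)/sin δ ≈ 0.564, b = sin(fδ)/sin δ ≈ 1.147.
p = a·p₁ + b·p₂ ≈ (0.415, 0.854, -0.314); φ = arcsin(p_z) ≈ -18.30°, λ = atan2(p_y, p_x) ≈ 64.09°.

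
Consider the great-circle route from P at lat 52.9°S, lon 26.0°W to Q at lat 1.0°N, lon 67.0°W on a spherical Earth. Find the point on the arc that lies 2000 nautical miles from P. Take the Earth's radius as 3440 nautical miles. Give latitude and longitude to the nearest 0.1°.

Write both endpoints as unit vectors p₁, p₂ with components (cos φ cos λ, cos φ sin λ, sin φ).
The central angle between the endpoints is δ = arccos(p₁·p₂) ≈ 1.114 rad (63.8°). The total great-circle distance is δ·R ≈ 1.114 × 3440 ≈ 3831 nmi, so the target fraction is f = 2000/3831 ≈ 0.522.
Interpolate at f ≈ 0.522 with slerp weights a = sin((1−f)δ)/sin δ ≈ 0.566, b = sin(fδ)/sin δ ≈ 0.612.
p = a·p₁ + b·p₂ ≈ (0.546, -0.713, -0.440); φ = arcsin(p_z) ≈ -26.13°, λ = atan2(p_y, p_x) ≈ -52.56°.

≈ lat 26.1°S, lon 52.6°W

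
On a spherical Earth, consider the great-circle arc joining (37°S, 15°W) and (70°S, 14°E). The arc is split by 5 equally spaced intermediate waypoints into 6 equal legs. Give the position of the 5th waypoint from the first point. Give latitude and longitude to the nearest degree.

Write both endpoints as unit vectors p₁, p₂ with components (cos φ cos λ, cos φ sin λ, sin φ).
The central angle between the endpoints is δ = arccos(p₁·p₂) ≈ 0.636 rad (36.4°).
Interpolate at f = 5/6 with slerp weights a = sin((1−f)δ)/sin δ ≈ 0.178, b = sin(fδ)/sin δ ≈ 0.851.
p = a·p₁ + b·p₂ ≈ (0.420, 0.034, -0.907); φ = arcsin(p_z) ≈ -65.09°, λ = atan2(p_y, p_x) ≈ 4.58°.

≈ (65°S, 5°E)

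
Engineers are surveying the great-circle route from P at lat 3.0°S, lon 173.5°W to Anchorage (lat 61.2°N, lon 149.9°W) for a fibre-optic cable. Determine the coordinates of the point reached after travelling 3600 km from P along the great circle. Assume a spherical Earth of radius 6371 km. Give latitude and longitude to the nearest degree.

≈ lat 29°N, lon 166°W

Write both endpoints as unit vectors p₁, p₂ with components (cos φ cos λ, cos φ sin λ, sin φ).
The central angle between the endpoints is δ = arccos(p₁·p₂) ≈ 1.165 rad (66.7°). The total great-circle distance is δ·R ≈ 1.165 × 6371 ≈ 7421 km, so the target fraction is f = 3600/7421 ≈ 0.485.
Interpolate at f ≈ 0.485 with slerp weights a = sin((1−f)δ)/sin δ ≈ 0.614, b = sin(fδ)/sin δ ≈ 0.583.
p = a·p₁ + b·p₂ ≈ (-0.852, -0.210, 0.479); φ = arcsin(p_z) ≈ 28.60°, λ = atan2(p_y, p_x) ≈ -166.14°.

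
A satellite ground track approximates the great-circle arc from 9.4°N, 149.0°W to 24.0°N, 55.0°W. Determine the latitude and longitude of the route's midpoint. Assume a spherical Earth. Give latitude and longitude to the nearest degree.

≈ 24°N, 104°W

Write both endpoints as unit vectors p₁, p₂ with components (cos φ cos λ, cos φ sin λ, sin φ).
The central angle between the endpoints is δ = arccos(p₁·p₂) ≈ 1.567 rad (89.8°).
Interpolate at f = 1/2 with slerp weights a = sin((1−f)δ)/sin δ ≈ 0.706, b = sin(fδ)/sin δ ≈ 0.706.
p = a·p₁ + b·p₂ ≈ (-0.227, -0.887, 0.402); φ = arcsin(p_z) ≈ 23.73°, λ = atan2(p_y, p_x) ≈ -104.36°.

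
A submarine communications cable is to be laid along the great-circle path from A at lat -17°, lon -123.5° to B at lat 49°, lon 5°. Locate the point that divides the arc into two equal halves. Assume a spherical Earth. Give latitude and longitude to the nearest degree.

The haversine formula gives a central angle δ ≈ 2.228 rad (127.7°) between the endpoints.
Interpolate at f = 1/2 with slerp weights a = sin((1−f)δ)/sin δ ≈ 1.134, b = sin(fδ)/sin δ ≈ 1.134.
p = a·p₁ + b·p₂ ≈ (0.143, -0.840, 0.524); φ = arcsin(p_z) ≈ 31.62°, λ = atan2(p_y, p_x) ≈ -80.36°.

≈ lat 32°, lon -80°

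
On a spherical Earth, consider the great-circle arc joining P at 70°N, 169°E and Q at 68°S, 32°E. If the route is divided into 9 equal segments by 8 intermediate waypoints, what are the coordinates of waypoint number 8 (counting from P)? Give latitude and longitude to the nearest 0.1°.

Write both endpoints as unit vectors p₁, p₂ with components (cos φ cos λ, cos φ sin λ, sin φ).
The central angle between the endpoints is δ = arccos(p₁·p₂) ≈ 2.876 rad (164.8°).
Interpolate at f = 8/9 with slerp weights a = sin((1−f)δ)/sin δ ≈ 1.197, b = sin(fδ)/sin δ ≈ 2.105.
p = a·p₁ + b·p₂ ≈ (0.267, 0.496, -0.826); φ = arcsin(p_z) ≈ -55.73°, λ = atan2(p_y, p_x) ≈ 61.74°.

≈ 55.7°S, 61.7°E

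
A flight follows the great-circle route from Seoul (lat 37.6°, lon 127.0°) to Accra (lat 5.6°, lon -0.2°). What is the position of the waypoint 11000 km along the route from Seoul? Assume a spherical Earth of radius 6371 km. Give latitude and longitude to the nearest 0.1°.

Convert each endpoint to a unit vector on the sphere (x = cos φ cos λ, y = cos φ sin λ, z = sin φ).
The central angle between the endpoints is δ = arccos(p₁·p₂) ≈ 2.001 rad (114.7°). The total great-circle distance is δ·R ≈ 2.001 × 6371 ≈ 12749 km, so the target fraction is f = 11000/12749 ≈ 0.863.
Interpolate at f ≈ 0.863 with slerp weights a = sin((1−f)δ)/sin δ ≈ 0.298, b = sin(fδ)/sin δ ≈ 1.087.
p = a·p₁ + b·p₂ ≈ (0.940, 0.185, 0.288); φ = arcsin(p_z) ≈ 16.74°, λ = atan2(p_y, p_x) ≈ 11.14°.

≈ lat 16.7°, lon 11.1°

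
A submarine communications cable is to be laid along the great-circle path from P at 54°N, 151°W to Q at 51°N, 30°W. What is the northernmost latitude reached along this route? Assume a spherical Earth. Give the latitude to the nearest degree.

The great circle lies in the plane with unit normal n̂ = (p₁ × p₂)/|p₁ × p₂|.
Here n̂_z ≈ +0.353; the vertex latitude is φ_max = arccos|n̂_z| ≈ 69.3°.
Check via Clairaut: cos φ_max = |cos φ₁| · sin C = cos(54.0°)·sin(36.9°) ≈ 0.353, again giving ≈ 69.3°.

≈ 69°N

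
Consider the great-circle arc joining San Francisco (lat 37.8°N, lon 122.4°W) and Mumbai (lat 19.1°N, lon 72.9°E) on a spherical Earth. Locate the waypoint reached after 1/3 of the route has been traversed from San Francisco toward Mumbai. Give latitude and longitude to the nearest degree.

From cos δ = sin φ₁ sin φ₂ + cos φ₁ cos φ₂ cos Δλ, the central angle is δ ≈ 2.117 rad (121.3°).
Interpolate at f = 1/3 with slerp weights a = sin((1−f)δ)/sin δ ≈ 1.156, b = sin(fδ)/sin δ ≈ 0.759.
p = a·p₁ + b·p₂ ≈ (-0.278, -0.085, 0.957); φ = arcsin(p_z) ≈ 73.07°, λ = atan2(p_y, p_x) ≈ -162.96°.

≈ lat 73°N, lon 163°W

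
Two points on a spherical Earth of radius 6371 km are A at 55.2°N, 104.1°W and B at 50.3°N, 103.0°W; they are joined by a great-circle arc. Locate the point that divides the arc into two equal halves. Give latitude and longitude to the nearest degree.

≈ 53°N, 104°W

The haversine formula gives a central angle δ ≈ 0.086 rad (4.9°) between the endpoints.
Interpolate at f = 1/2 with slerp weights a = sin((1−f)δ)/sin δ ≈ 0.500, b = sin(fδ)/sin δ ≈ 0.500.
p = a·p₁ + b·p₂ ≈ (-0.141, -0.589, 0.796); φ = arcsin(p_z) ≈ 52.75°, λ = atan2(p_y, p_x) ≈ -103.52°.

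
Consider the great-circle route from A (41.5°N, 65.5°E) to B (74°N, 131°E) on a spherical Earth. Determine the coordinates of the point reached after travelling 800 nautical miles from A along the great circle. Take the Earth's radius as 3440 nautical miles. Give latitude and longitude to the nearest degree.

≈ (54°N, 74°E)

Write both endpoints as unit vectors p₁, p₂ with components (cos φ cos λ, cos φ sin λ, sin φ).
The central angle between the endpoints is δ = arccos(p₁·p₂) ≈ 0.763 rad (43.7°). The total great-circle distance is δ·R ≈ 0.763 × 3440 ≈ 2626 nmi, so the target fraction is f = 800/2626 ≈ 0.305.
Interpolate at f ≈ 0.305 with slerp weights a = sin((1−f)δ)/sin δ ≈ 0.732, b = sin(fδ)/sin δ ≈ 0.333.
p = a·p₁ + b·p₂ ≈ (0.167, 0.568, 0.806); φ = arcsin(p_z) ≈ 53.67°, λ = atan2(p_y, p_x) ≈ 73.61°.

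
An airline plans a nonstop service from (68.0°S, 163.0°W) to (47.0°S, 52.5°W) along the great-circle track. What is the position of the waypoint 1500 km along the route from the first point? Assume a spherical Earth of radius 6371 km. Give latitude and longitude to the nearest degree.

Convert each endpoint to a unit vector on the sphere (x = cos φ cos λ, y = cos φ sin λ, z = sin φ).
The central angle between the endpoints is δ = arccos(p₁·p₂) ≈ 0.941 rad (53.9°). The total great-circle distance is δ·R ≈ 0.941 × 6371 ≈ 5998 km, so the target fraction is f = 1500/5998 ≈ 0.250.
Interpolate at f ≈ 0.250 with slerp weights a = sin((1−f)δ)/sin δ ≈ 0.803, b = sin(fδ)/sin δ ≈ 0.289.
p = a·p₁ + b·p₂ ≈ (-0.168, -0.244, -0.955); φ = arcsin(p_z) ≈ -72.78°, λ = atan2(p_y, p_x) ≈ -124.50°.

≈ (73°S, 124°W)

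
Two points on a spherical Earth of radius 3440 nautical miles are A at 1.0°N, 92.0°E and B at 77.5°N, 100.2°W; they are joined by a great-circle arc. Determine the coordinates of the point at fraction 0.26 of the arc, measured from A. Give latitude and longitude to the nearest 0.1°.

The haversine formula gives a central angle δ ≈ 1.767 rad (101.2°) between the endpoints.
Interpolate at f = 0.26 with slerp weights a = sin((1−f)δ)/sin δ ≈ 0.984, b = sin(fδ)/sin δ ≈ 0.452.
p = a·p₁ + b·p₂ ≈ (-0.052, 0.887, 0.458); φ = arcsin(p_z) ≈ 27.28°, λ = atan2(p_y, p_x) ≈ 93.33°.

≈ 27.3°N, 93.3°E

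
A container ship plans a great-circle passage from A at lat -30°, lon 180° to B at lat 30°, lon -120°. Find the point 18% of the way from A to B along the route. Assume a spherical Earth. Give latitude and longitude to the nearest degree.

≈ lat -20°, lon -168°

Convert each endpoint to a unit vector on the sphere (x = cos φ cos λ, y = cos φ sin λ, z = sin φ).
The central angle between the endpoints is δ = arccos(p₁·p₂) ≈ 1.445 rad (82.8°).
Interpolate at f = 0.18 with slerp weights a = sin((1−f)δ)/sin δ ≈ 0.934, b = sin(fδ)/sin δ ≈ 0.259.
p = a·p₁ + b·p₂ ≈ (-0.921, -0.194, -0.337); φ = arcsin(p_z) ≈ -19.71°, λ = atan2(p_y, p_x) ≈ -168.08°.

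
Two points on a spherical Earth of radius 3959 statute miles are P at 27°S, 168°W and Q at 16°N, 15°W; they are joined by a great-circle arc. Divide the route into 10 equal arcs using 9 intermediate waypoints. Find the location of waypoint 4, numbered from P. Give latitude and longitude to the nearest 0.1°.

Convert each endpoint to a unit vector on the sphere (x = cos φ cos λ, y = cos φ sin λ, z = sin φ).
The central angle between the endpoints is δ = arccos(p₁·p₂) ≈ 2.664 rad (152.7°).
Interpolate at f = 4/10 with slerp weights a = sin((1−f)δ)/sin δ ≈ 2.176, b = sin(fδ)/sin δ ≈ 1.905.
p = a·p₁ + b·p₂ ≈ (-0.128, -0.877, -0.463); φ = arcsin(p_z) ≈ -27.57°, λ = atan2(p_y, p_x) ≈ -98.28°.

≈ 27.6°S, 98.3°W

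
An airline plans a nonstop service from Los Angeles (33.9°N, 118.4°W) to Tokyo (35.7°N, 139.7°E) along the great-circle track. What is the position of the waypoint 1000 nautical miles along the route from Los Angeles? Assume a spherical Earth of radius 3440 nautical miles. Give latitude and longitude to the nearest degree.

≈ 42°N, 137°W

From cos δ = sin φ₁ sin φ₂ + cos φ₁ cos φ₂ cos Δλ, the central angle is δ ≈ 1.383 rad (79.3°). The total great-circle distance is δ·R ≈ 1.383 × 3440 ≈ 4758 nmi, so the target fraction is f = 1000/4758 ≈ 0.210.
Interpolate at f ≈ 0.210 with slerp weights a = sin((1−f)δ)/sin δ ≈ 0.904, b = sin(fδ)/sin δ ≈ 0.292.
p = a·p₁ + b·p₂ ≈ (-0.537, -0.507, 0.674); φ = arcsin(p_z) ≈ 42.40°, λ = atan2(p_y, p_x) ≈ -136.69°.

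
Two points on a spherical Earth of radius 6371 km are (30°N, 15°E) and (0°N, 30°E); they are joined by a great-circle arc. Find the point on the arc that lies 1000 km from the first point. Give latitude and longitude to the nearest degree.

The haversine formula gives a central angle δ ≈ 0.580 rad (33.2°) between the endpoints. The total great-circle distance is δ·R ≈ 0.580 × 6371 ≈ 3695 km, so the target fraction is f = 1000/3695 ≈ 0.271.
Interpolate at f ≈ 0.271 with slerp weights a = sin((1−f)δ)/sin δ ≈ 0.749, b = sin(fδ)/sin δ ≈ 0.285.
p = a·p₁ + b·p₂ ≈ (0.874, 0.311, 0.375); φ = arcsin(p_z) ≈ 22.00°, λ = atan2(p_y, p_x) ≈ 19.57°.

≈ (22°N, 20°E)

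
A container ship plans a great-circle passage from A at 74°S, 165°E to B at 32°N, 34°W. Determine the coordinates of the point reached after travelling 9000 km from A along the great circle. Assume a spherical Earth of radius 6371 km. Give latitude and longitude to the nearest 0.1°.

The haversine formula gives a central angle δ ≈ 2.390 rad (136.9°) between the endpoints. The total great-circle distance is δ·R ≈ 2.390 × 6371 ≈ 15225 km, so the target fraction is f = 9000/15225 ≈ 0.591.
Interpolate at f ≈ 0.591 with slerp weights a = sin((1−f)δ)/sin δ ≈ 1.214, b = sin(fδ)/sin δ ≈ 1.446.
p = a·p₁ + b·p₂ ≈ (0.693, -0.599, -0.400); φ = arcsin(p_z) ≈ -23.60°, λ = atan2(p_y, p_x) ≈ -40.83°.

≈ 23.6°S, 40.8°W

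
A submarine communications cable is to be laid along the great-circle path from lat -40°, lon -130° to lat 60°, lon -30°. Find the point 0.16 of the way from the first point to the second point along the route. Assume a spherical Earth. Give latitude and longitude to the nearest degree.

From cos δ = sin φ₁ sin φ₂ + cos φ₁ cos φ₂ cos Δλ, the central angle is δ ≈ 2.244 rad (128.5°).
Interpolate at f = 0.16 with slerp weights a = sin((1−f)δ)/sin δ ≈ 1.216, b = sin(fδ)/sin δ ≈ 0.449.
p = a·p₁ + b·p₂ ≈ (-0.404, -0.826, -0.393); φ = arcsin(p_z) ≈ -23.12°, λ = atan2(p_y, p_x) ≈ -116.08°.

≈ lat -23°, lon -116°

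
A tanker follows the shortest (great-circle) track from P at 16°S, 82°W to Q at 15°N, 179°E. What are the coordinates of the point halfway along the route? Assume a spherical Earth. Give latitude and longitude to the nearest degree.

≈ 1°S, 132°W

Convert each endpoint to a unit vector on the sphere (x = cos φ cos λ, y = cos φ sin λ, z = sin φ).
The central angle between the endpoints is δ = arccos(p₁·p₂) ≈ 1.789 rad (102.5°).
Interpolate at f = 1/2 with slerp weights a = sin((1−f)δ)/sin δ ≈ 0.799, b = sin(fδ)/sin δ ≈ 0.799.
p = a·p₁ + b·p₂ ≈ (-0.665, -0.747, -0.013); φ = arcsin(p_z) ≈ -0.77°, λ = atan2(p_y, p_x) ≈ -131.66°.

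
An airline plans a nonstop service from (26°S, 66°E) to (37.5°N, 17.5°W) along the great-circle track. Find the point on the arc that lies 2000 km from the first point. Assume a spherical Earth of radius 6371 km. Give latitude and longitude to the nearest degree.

≈ (15°S, 51°E)

Convert each endpoint to a unit vector on the sphere (x = cos φ cos λ, y = cos φ sin λ, z = sin φ).
The central angle between the endpoints is δ = arccos(p₁·p₂) ≈ 1.758 rad (100.7°). The total great-circle distance is δ·R ≈ 1.758 × 6371 ≈ 11200 km, so the target fraction is f = 2000/11200 ≈ 0.179.
Interpolate at f ≈ 0.179 with slerp weights a = sin((1−f)δ)/sin δ ≈ 1.010, b = sin(fδ)/sin δ ≈ 0.314.
p = a·p₁ + b·p₂ ≈ (0.607, 0.754, -0.251); φ = arcsin(p_z) ≈ -14.55°, λ = atan2(p_y, p_x) ≈ 51.17°.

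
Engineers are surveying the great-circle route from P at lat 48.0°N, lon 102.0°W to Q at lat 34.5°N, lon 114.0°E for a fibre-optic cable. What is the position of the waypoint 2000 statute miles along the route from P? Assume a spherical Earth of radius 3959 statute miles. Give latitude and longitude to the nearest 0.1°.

Convert each endpoint to a unit vector on the sphere (x = cos φ cos λ, y = cos φ sin λ, z = sin φ).
The central angle between the endpoints is δ = arccos(p₁·p₂) ≈ 1.596 rad (91.4°). The total great-circle distance is δ·R ≈ 1.596 × 3959 ≈ 6319 mi, so the target fraction is f = 2000/6319 ≈ 0.317.
Interpolate at f ≈ 0.317 with slerp weights a = sin((1−f)δ)/sin δ ≈ 0.887, b = sin(fδ)/sin δ ≈ 0.484.
p = a·p₁ + b·p₂ ≈ (-0.286, -0.216, 0.934); φ = arcsin(p_z) ≈ 69.00°, λ = atan2(p_y, p_x) ≈ -142.88°.

≈ lat 69.0°N, lon 142.9°W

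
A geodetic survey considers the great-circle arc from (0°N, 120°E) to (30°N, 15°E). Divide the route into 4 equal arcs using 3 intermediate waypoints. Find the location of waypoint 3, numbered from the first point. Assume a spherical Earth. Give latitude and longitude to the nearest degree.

From cos δ = sin φ₁ sin φ₂ + cos φ₁ cos φ₂ cos Δλ, the central angle is δ ≈ 1.797 rad (103.0°).
Interpolate at f = 3/4 with slerp weights a = sin((1−f)δ)/sin δ ≈ 0.446, b = sin(fδ)/sin δ ≈ 1.001.
p = a·p₁ + b·p₂ ≈ (0.614, 0.610, 0.500); φ = arcsin(p_z) ≈ 30.02°, λ = atan2(p_y, p_x) ≈ 44.81°.

≈ (30°N, 45°E)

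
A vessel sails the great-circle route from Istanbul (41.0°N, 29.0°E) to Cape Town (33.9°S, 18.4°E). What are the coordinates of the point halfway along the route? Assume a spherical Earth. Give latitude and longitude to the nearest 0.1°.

Write both endpoints as unit vectors p₁, p₂ with components (cos φ cos λ, cos φ sin λ, sin φ).
The central angle between the endpoints is δ = arccos(p₁·p₂) ≈ 1.318 rad (75.5°).
Interpolate at f = 1/2 with slerp weights a = sin((1−f)δ)/sin δ ≈ 0.633, b = sin(fδ)/sin δ ≈ 0.633.
p = a·p₁ + b·p₂ ≈ (0.916, 0.397, 0.062); φ = arcsin(p_z) ≈ 3.57°, λ = atan2(p_y, p_x) ≈ 23.45°.

≈ 3.6°N, 23.4°E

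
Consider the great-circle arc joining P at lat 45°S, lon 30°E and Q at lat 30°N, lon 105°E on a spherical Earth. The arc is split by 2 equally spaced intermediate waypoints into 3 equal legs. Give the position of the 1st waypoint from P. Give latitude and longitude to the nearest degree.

≈ lat 23°S, lon 61°E

The haversine formula gives a central angle δ ≈ 1.767 rad (101.2°) between the endpoints.
Interpolate at f = 1/3 with slerp weights a = sin((1−f)δ)/sin δ ≈ 0.942, b = sin(fδ)/sin δ ≈ 0.566.
p = a·p₁ + b·p₂ ≈ (0.450, 0.807, -0.383); φ = arcsin(p_z) ≈ -22.51°, λ = atan2(p_y, p_x) ≈ 60.86°.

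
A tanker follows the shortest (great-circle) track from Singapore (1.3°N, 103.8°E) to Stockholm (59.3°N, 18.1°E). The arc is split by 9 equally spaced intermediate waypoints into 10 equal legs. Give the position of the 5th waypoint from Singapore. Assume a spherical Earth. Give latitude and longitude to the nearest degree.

From cos δ = sin φ₁ sin φ₂ + cos φ₁ cos φ₂ cos Δλ, the central angle is δ ≈ 1.513 rad (86.7°).
Interpolate at f = 5/10 with slerp weights a = sin((1−f)δ)/sin δ ≈ 0.688, b = sin(fδ)/sin δ ≈ 0.688.
p = a·p₁ + b·p₂ ≈ (0.170, 0.777, 0.607); φ = arcsin(p_z) ≈ 37.36°, λ = atan2(p_y, p_x) ≈ 77.67°.

≈ 37°N, 78°E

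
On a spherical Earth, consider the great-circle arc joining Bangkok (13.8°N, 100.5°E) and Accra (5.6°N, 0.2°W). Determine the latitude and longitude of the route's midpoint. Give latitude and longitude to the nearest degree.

≈ (15°N, 49°E)

The haversine formula gives a central angle δ ≈ 1.728 rad (99.0°) between the endpoints.
Interpolate at f = 1/2 with slerp weights a = sin((1−f)δ)/sin δ ≈ 0.770, b = sin(fδ)/sin δ ≈ 0.770.
p = a·p₁ + b·p₂ ≈ (0.630, 0.732, 0.259); φ = arcsin(p_z) ≈ 14.99°, λ = atan2(p_y, p_x) ≈ 49.30°.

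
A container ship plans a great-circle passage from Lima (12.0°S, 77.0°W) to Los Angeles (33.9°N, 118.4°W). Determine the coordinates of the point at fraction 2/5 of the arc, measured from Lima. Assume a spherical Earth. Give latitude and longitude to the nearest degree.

≈ 7°N, 92°W

From cos δ = sin φ₁ sin φ₂ + cos φ₁ cos φ₂ cos Δλ, the central angle is δ ≈ 1.055 rad (60.5°).
Interpolate at f = 2/5 with slerp weights a = sin((1−f)δ)/sin δ ≈ 0.680, b = sin(fδ)/sin δ ≈ 0.471.
p = a·p₁ + b·p₂ ≈ (-0.036, -0.992, 0.121); φ = arcsin(p_z) ≈ 6.96°, λ = atan2(p_y, p_x) ≈ -92.09°.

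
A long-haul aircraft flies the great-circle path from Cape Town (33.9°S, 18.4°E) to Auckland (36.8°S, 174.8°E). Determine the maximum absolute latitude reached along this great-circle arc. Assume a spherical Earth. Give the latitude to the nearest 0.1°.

≈ 73.9°S

The great circle lies in the plane with unit normal n̂ = (p₁ × p₂)/|p₁ × p₂|.
Here n̂_z ≈ +0.277; the vertex latitude is φ_max = arccos|n̂_z| ≈ 73.9°.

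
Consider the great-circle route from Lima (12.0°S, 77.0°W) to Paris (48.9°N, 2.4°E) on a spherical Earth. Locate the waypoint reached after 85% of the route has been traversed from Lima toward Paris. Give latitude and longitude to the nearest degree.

Convert each endpoint to a unit vector on the sphere (x = cos φ cos λ, y = cos φ sin λ, z = sin φ).
The central angle between the endpoints is δ = arccos(p₁·p₂) ≈ 1.609 rad (92.2°).
Interpolate at f = 0.85 with slerp weights a = sin((1−f)δ)/sin δ ≈ 0.239, b = sin(fδ)/sin δ ≈ 0.980.
p = a·p₁ + b·p₂ ≈ (0.696, -0.201, 0.689); φ = arcsin(p_z) ≈ 43.54°, λ = atan2(p_y, p_x) ≈ -16.10°.

≈ 44°N, 16°W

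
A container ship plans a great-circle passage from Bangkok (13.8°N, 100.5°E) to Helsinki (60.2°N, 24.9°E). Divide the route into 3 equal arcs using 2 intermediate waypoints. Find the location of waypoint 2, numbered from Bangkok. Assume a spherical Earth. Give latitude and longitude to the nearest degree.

≈ 51°N, 64°E

Convert each endpoint to a unit vector on the sphere (x = cos φ cos λ, y = cos φ sin λ, z = sin φ).
The central angle between the endpoints is δ = arccos(p₁·p₂) ≈ 1.238 rad (70.9°).
Interpolate at f = 2/3 with slerp weights a = sin((1−f)δ)/sin δ ≈ 0.424, b = sin(fδ)/sin δ ≈ 0.777.
p = a·p₁ + b·p₂ ≈ (0.275, 0.568, 0.776); φ = arcsin(p_z) ≈ 50.87°, λ = atan2(p_y, p_x) ≈ 64.13°.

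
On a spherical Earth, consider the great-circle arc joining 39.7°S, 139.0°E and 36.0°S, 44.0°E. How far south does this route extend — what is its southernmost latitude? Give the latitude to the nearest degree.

The great circle lies in the plane with unit normal n̂ = (p₁ × p₂)/|p₁ × p₂|.
Here n̂_z ≈ -0.655; the vertex latitude is φ_max = arccos|n̂_z| ≈ 49.1°.

≈ 49°S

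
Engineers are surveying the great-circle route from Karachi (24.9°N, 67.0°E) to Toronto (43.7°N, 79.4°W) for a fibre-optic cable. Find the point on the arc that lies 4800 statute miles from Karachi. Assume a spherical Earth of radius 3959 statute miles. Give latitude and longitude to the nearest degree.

≈ (67°N, 29°W)

From cos δ = sin φ₁ sin φ₂ + cos φ₁ cos φ₂ cos Δλ, the central angle is δ ≈ 1.829 rad (104.8°). The total great-circle distance is δ·R ≈ 1.829 × 3959 ≈ 7241 mi, so the target fraction is f = 4800/7241 ≈ 0.663.
Interpolate at f ≈ 0.663 with slerp weights a = sin((1−f)δ)/sin δ ≈ 0.598, b = sin(fδ)/sin δ ≈ 0.969.
p = a·p₁ + b·p₂ ≈ (0.341, -0.189, 0.921); φ = arcsin(p_z) ≈ 67.07°, λ = atan2(p_y, p_x) ≈ -29.01°.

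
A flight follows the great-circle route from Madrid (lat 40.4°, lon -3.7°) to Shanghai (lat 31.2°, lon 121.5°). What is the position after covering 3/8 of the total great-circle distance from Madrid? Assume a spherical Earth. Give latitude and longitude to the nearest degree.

Convert each endpoint to a unit vector on the sphere (x = cos φ cos λ, y = cos φ sin λ, z = sin φ).
The central angle between the endpoints is δ = arccos(p₁·p₂) ≈ 1.611 rad (92.3°).
Interpolate at f = 3/8 with slerp weights a = sin((1−f)δ)/sin δ ≈ 0.846, b = sin(fδ)/sin δ ≈ 0.568.
p = a·p₁ + b·p₂ ≈ (0.389, 0.373, 0.843); φ = arcsin(p_z) ≈ 57.41°, λ = atan2(p_y, p_x) ≈ 43.82°.

≈ lat 57°, lon 44°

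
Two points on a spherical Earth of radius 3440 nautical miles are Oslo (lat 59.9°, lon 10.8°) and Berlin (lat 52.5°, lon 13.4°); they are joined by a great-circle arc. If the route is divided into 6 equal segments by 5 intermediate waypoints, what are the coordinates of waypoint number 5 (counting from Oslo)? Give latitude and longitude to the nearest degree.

Write both endpoints as unit vectors p₁, p₂ with components (cos φ cos λ, cos φ sin λ, sin φ).
The central angle between the endpoints is δ = arccos(p₁·p₂) ≈ 0.132 rad (7.5°).
Interpolate at f = 5/6 with slerp weights a = sin((1−f)δ)/sin δ ≈ 0.167, b = sin(fδ)/sin δ ≈ 0.834.
p = a·p₁ + b·p₂ ≈ (0.576, 0.133, 0.806); φ = arcsin(p_z) ≈ 53.74°, λ = atan2(p_y, p_x) ≈ 13.03°.

≈ lat 54°, lon 13°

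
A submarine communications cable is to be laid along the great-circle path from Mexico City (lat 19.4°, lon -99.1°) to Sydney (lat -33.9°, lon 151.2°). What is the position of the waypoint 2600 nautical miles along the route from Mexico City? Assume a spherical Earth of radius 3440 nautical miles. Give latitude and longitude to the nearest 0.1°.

From cos δ = sin φ₁ sin φ₂ + cos φ₁ cos φ₂ cos Δλ, the central angle is δ ≈ 2.037 rad (116.7°). The total great-circle distance is δ·R ≈ 2.037 × 3440 ≈ 7006 nmi, so the target fraction is f = 2600/7006 ≈ 0.371.
Interpolate at f ≈ 0.371 with slerp weights a = sin((1−f)δ)/sin δ ≈ 1.073, b = sin(fδ)/sin δ ≈ 0.768.
p = a·p₁ + b·p₂ ≈ (-0.718, -0.692, -0.072); φ = arcsin(p_z) ≈ -4.12°, λ = atan2(p_y, p_x) ≈ -136.07°.

≈ lat -4.1°, lon -136.1°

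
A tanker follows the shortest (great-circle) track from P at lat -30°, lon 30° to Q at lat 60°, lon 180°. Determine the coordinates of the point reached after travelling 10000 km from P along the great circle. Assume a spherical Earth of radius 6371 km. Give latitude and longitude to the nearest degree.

≈ lat 52°, lon 73°

From cos δ = sin φ₁ sin φ₂ + cos φ₁ cos φ₂ cos Δλ, the central angle is δ ≈ 2.512 rad (143.9°). The total great-circle distance is δ·R ≈ 2.512 × 6371 ≈ 16001 km, so the target fraction is f = 10000/16001 ≈ 0.625.
Interpolate at f ≈ 0.625 with slerp weights a = sin((1−f)δ)/sin δ ≈ 1.373, b = sin(fδ)/sin δ ≈ 1.697.
p = a·p₁ + b·p₂ ≈ (0.181, 0.594, 0.784); φ = arcsin(p_z) ≈ 51.59°, λ = atan2(p_y, p_x) ≈ 73.08°.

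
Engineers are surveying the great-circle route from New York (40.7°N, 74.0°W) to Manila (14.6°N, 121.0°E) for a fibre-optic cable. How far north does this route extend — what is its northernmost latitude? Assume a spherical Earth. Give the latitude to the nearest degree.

The great circle lies in the plane with unit normal n̂ = (p₁ × p₂)/|p₁ × p₂|.
Here n̂_z ≈ -0.226; the vertex latitude is φ_max = arccos|n̂_z| ≈ 76.9°.

≈ 77°N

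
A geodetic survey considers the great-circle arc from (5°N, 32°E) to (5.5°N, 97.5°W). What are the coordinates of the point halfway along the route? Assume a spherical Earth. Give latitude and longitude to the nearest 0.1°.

≈ (12.2°N, 32.7°W)

From cos δ = sin φ₁ sin φ₂ + cos φ₁ cos φ₂ cos Δλ, the central angle is δ ≈ 2.243 rad (128.5°).
Interpolate at f = 1/2 with slerp weights a = sin((1−f)δ)/sin δ ≈ 1.151, b = sin(fδ)/sin δ ≈ 1.151.
p = a·p₁ + b·p₂ ≈ (0.823, -0.528, 0.211); φ = arcsin(p_z) ≈ 12.16°, λ = atan2(p_y, p_x) ≈ -32.70°.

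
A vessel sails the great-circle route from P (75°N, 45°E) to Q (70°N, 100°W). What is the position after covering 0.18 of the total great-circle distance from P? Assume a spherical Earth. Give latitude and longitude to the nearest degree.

≈ (80°N, 32°E)

Write both endpoints as unit vectors p₁, p₂ with components (cos φ cos λ, cos φ sin λ, sin φ).
The central angle between the endpoints is δ = arccos(p₁·p₂) ≈ 0.582 rad (33.4°).
Interpolate at f = 0.18 with slerp weights a = sin((1−f)δ)/sin δ ≈ 0.836, b = sin(fδ)/sin δ ≈ 0.190.
p = a·p₁ + b·p₂ ≈ (0.142, 0.089, 0.986); φ = arcsin(p_z) ≈ 80.38°, λ = atan2(p_y, p_x) ≈ 32.10°.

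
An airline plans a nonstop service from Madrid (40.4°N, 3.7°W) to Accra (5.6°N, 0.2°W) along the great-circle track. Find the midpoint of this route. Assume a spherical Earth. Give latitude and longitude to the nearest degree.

Write both endpoints as unit vectors p₁, p₂ with components (cos φ cos λ, cos φ sin λ, sin φ).
The central angle between the endpoints is δ = arccos(p₁·p₂) ≈ 0.610 rad (34.9°).
Interpolate at f = 1/2 with slerp weights a = sin((1−f)δ)/sin δ ≈ 0.524, b = sin(fδ)/sin δ ≈ 0.524.
p = a·p₁ + b·p₂ ≈ (0.920, -0.028, 0.391); φ = arcsin(p_z) ≈ 23.01°, λ = atan2(p_y, p_x) ≈ -1.72°.

≈ 23°N, 2°W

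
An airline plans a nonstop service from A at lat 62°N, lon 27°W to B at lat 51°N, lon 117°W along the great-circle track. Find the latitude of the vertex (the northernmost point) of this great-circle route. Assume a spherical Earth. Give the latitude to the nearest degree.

≈ 66°N

The great circle lies in the plane with unit normal n̂ = (p₁ × p₂)/|p₁ × p₂|.
Here n̂_z ≈ -0.406; the vertex latitude is φ_max = arccos|n̂_z| ≈ 66.0°.
Check via Clairaut: cos φ_max = |cos φ₁| · sin C = cos(62.0°)·sin(59.9°) ≈ 0.406, again giving ≈ 66.0°.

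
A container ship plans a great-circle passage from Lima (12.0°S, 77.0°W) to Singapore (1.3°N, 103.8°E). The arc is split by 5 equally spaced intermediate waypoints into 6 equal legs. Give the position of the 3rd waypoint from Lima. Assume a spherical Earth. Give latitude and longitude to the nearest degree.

Convert each endpoint to a unit vector on the sphere (x = cos φ cos λ, y = cos φ sin λ, z = sin φ).
The central angle between the endpoints is δ = arccos(p₁·p₂) ≈ 2.954 rad (169.3°).
Interpolate at f = 3/6 with slerp weights a = sin((1−f)δ)/sin δ ≈ 5.348, b = sin(fδ)/sin δ ≈ 5.348.
p = a·p₁ + b·p₂ ≈ (-0.099, 0.095, -0.991); φ = arcsin(p_z) ≈ -82.12°, λ = atan2(p_y, p_x) ≈ 136.00°.

≈ 82°S, 136°E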